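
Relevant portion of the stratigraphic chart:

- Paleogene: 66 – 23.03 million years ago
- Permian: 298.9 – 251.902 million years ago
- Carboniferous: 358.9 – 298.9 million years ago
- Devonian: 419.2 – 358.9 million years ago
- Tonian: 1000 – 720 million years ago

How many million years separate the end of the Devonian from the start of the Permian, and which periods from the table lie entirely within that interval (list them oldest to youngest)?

The Devonian closes at 358.9 Ma and the Permian opens at 298.9 Ma, so the interval is 358.9 − 298.9 = 60 Myr.
A period fits inside if it starts at or after 358.9 Ma and ends at or before 298.9 Ma; oldest first that gives Carboniferous.

60 million years; Carboniferous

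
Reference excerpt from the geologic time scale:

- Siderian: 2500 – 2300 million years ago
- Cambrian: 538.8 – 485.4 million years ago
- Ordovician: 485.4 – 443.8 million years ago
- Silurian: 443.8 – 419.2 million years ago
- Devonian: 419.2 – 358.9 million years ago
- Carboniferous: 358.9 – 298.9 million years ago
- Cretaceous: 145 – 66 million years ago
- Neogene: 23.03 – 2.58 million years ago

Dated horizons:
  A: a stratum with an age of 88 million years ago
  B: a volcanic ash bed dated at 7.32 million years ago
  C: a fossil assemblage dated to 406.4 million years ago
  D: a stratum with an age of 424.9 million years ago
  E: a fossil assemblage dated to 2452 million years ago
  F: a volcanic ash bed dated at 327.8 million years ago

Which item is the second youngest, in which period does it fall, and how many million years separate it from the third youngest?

Smaller Ma means younger, so youngest first: B 7.32 < A 88 < F 327.8 < C 406.4 < D 424.9 < E 2452.
Counting 2 along gives A (88 Ma); the excerpt puts that inside the Cretaceous, 145–66 Ma.
Next in line is F (327.8 Ma), and 327.8 − 88 = 239.8 Myr.

A, in the Cretaceous; 239.8 million years to F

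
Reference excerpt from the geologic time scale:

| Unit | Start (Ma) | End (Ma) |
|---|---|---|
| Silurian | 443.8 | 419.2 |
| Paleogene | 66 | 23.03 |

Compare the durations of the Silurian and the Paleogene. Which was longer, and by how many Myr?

Paleogene, by 18.37 million years

Silurian: 443.8 − 419.2 = 24.6 Myr.
Paleogene: 66 − 23.03 = 42.97 Myr.
Difference: 42.97 − 24.6 = 18.37 Myr, so the Paleogene was longer.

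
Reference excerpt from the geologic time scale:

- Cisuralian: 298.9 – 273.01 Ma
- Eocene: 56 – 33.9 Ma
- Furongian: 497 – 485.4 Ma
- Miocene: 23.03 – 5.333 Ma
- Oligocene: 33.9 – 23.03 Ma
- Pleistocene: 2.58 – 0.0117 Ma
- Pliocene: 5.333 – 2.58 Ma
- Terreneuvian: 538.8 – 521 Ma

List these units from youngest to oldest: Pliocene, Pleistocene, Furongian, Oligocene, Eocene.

Pleistocene, then Pliocene, then Oligocene, then Eocene, then Furongian

Read off each span (Ma): Pliocene 5.333–2.58; Pleistocene 2.58–0.0117; Furongian 497–485.4; Oligocene 33.9–23.03; Eocene 56–33.9.
Larger Ma is older, so oldest→youngest is Furongian, Eocene, Oligocene, Pliocene, Pleistocene; reverse it for youngest→oldest.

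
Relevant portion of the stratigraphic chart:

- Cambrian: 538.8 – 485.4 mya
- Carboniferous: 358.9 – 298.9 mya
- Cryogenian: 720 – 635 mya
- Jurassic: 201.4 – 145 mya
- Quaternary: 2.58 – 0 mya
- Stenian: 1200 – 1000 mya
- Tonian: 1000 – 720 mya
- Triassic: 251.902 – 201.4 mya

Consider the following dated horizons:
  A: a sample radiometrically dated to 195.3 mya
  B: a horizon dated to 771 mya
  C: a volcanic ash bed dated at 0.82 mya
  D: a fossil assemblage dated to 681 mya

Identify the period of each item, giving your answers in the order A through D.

A — Jurassic; B — Tonian; C — Quaternary; D — Cryogenian

Match each age against the start–end ranges in the excerpt: A = 195.3 Ma → Jurassic (201.4–145); B = 771 Ma → Tonian (1000–720); C = 0.82 Ma → Quaternary (2.58–0); D = 681 Ma → Cryogenian (720–635).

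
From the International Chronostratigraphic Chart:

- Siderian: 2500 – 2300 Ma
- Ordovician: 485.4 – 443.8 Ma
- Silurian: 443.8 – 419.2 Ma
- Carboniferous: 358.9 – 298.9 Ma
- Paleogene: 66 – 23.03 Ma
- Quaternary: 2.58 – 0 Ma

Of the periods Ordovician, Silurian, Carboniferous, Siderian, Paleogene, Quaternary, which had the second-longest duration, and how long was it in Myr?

Carboniferous, 60 million years

Durations: Ordovician 41.6; Silurian 24.6; Carboniferous 60; Siderian 200; Paleogene 42.97; Quaternary 2.58 Myr.
Sorted longest-first: Siderian (200), Carboniferous (60), Paleogene (42.97), Ordovician (41.6), Silurian (24.6), Quaternary (2.58).
The second longest is Carboniferous at 60 Myr.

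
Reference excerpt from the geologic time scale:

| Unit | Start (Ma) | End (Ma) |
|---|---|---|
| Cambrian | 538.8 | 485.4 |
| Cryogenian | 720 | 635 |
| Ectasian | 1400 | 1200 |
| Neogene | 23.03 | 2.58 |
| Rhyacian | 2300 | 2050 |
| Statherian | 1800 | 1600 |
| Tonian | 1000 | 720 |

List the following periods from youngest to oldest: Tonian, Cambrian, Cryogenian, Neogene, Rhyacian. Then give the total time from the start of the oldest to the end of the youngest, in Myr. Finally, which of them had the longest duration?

Neogene, Cambrian, Cryogenian, Tonian, Rhyacian; total span 2297.42 Myr; longest is Tonian

Start ages (Ma): Rhyacian 2300, Tonian 1000, Cryogenian 720, Cambrian 538.8, Neogene 23.03.
Ordered youngest to oldest: Neogene, Cambrian, Cryogenian, Tonian, Rhyacian.
Span = 2300 − 2.58 = 2297.42 Myr.
Durations: Cryogenian 85, Tonian 280, Cambrian 53.4, Neogene 20.45, Rhyacian 250 → longest is Tonian (280 Myr).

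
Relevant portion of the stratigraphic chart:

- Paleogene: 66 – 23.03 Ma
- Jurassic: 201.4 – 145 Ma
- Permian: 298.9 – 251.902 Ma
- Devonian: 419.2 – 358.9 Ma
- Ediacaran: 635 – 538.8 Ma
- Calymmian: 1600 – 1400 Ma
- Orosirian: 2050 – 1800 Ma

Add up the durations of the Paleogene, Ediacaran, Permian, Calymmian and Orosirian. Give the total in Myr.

Each duration: Paleogene = 42.97; Ediacaran = 96.2; Permian = 46.998; Calymmian = 200; Orosirian = 250.
Sum: 42.97 + 96.2 + 46.998 + 200 + 250 = 636.168 Myr.

636.168 million years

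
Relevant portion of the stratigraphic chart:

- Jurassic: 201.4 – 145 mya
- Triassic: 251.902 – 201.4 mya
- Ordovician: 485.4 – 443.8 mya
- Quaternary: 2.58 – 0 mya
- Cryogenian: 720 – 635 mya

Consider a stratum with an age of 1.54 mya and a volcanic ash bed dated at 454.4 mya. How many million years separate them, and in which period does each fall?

Elapsed time: 454.4 − 1.54 = 452.86 Myr.
1.54 Ma lies within 2.58–0 Ma: Quaternary.
454.4 Ma lies within 485.4–443.8 Ma: Ordovician.

452.86 million years apart; the first in the Quaternary, the second in the Ordovician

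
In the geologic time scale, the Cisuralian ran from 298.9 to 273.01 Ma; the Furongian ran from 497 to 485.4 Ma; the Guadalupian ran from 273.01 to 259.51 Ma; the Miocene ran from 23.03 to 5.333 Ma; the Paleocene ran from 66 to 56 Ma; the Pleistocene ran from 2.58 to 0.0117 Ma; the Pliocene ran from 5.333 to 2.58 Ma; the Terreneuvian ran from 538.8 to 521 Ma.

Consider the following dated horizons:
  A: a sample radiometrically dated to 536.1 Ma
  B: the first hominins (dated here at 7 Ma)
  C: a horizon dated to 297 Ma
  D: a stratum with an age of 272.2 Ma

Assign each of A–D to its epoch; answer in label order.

Match each age against the start–end ranges in the excerpt: A = 536.1 Ma → Terreneuvian (538.8–521); B = 7 Ma → Miocene (23.03–5.333); C = 297 Ma → Cisuralian (298.9–273.01); D = 272.2 Ma → Guadalupian (273.01–259.51).

A — Terreneuvian; B — Miocene; C — Cisuralian; D — Guadalupian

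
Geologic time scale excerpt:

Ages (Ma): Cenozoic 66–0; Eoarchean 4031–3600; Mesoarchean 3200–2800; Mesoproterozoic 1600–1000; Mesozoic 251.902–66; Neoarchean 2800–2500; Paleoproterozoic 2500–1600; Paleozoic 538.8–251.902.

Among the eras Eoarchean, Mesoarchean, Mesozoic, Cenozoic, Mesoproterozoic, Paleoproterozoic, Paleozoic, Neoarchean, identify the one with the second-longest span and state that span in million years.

Start − end for each: Eoarchean 4031 − 3600 = 431; Mesoarchean 3200 − 2800 = 400; Mesozoic 251.902 − 66 = 185.902; Cenozoic 66 − 0 = 66; Mesoproterozoic 1600 − 1000 = 600; Paleoproterozoic 2500 − 1600 = 900; Paleozoic 538.8 − 251.902 = 286.898; Neoarchean 2800 − 2500 = 300.
Ranking these from longest: Paleoproterozoic > Mesoproterozoic > Eoarchean > Mesoarchean > Neoarchean > Paleozoic > Mesozoic > Cenozoic.
Position 2 in that ranking is Mesoproterozoic, which lasted 600 Myr.

Mesoproterozoic, 600 million years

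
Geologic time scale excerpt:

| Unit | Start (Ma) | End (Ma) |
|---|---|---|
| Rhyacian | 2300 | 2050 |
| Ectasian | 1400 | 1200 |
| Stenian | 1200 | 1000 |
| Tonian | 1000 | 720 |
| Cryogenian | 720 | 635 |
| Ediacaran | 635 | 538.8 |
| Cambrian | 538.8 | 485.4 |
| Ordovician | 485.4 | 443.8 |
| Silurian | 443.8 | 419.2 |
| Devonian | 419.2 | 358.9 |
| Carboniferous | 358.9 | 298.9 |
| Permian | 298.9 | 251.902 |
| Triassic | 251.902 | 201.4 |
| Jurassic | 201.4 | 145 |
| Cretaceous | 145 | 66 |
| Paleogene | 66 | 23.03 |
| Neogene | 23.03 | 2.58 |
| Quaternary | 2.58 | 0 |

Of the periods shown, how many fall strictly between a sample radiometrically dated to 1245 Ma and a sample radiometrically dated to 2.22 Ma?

The older date is 1245 Ma and the younger is 2.22 Ma.
Periods with start < 1245 and end > 2.22 Ma: Stenian (1200–1000), Tonian (1000–720), Cryogenian (720–635), Ediacaran (635–538.8), Cambrian (538.8–485.4), Ordovician (485.4–443.8), Silurian (443.8–419.2), Devonian (419.2–358.9), Carboniferous (358.9–298.9), Permian (298.9–251.902), Triassic (251.902–201.4), Jurassic (201.4–145), Cretaceous (145–66), Paleogene (66–23.03), Neogene (23.03–2.58).
That is 15 complete periods.

15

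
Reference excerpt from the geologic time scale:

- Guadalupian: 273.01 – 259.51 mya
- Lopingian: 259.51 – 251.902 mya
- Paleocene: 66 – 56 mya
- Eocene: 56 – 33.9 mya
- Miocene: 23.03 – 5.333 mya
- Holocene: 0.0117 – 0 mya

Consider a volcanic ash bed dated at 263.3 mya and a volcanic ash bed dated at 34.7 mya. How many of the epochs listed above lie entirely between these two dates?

The older date is 263.3 Ma and the younger is 34.7 Ma.
Epochs with start < 263.3 and end > 34.7 Ma: Lopingian (259.51–251.902), Paleocene (66–56).
That is 2 complete epochs.

2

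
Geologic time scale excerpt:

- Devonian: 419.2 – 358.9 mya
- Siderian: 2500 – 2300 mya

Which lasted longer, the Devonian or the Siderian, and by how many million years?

Devonian: 419.2 − 358.9 = 60.3 Myr.
Siderian: 2500 − 2300 = 200 Myr.
Difference: 200 − 60.3 = 139.7 Myr, so the Siderian was longer.

Siderian, by 139.7 million years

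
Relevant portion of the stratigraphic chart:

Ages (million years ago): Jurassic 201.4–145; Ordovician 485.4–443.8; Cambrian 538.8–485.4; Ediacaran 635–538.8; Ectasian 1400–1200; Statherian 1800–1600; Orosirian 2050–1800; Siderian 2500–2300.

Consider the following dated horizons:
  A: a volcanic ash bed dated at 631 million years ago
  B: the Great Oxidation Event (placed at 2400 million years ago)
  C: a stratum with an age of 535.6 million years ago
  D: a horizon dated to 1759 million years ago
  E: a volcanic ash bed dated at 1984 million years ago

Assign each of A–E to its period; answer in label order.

A — Ediacaran; B — Siderian; C — Cambrian; D — Statherian; E — Orosirian

A: 631 Ma lies in 635–538.8 Ma, so Ediacaran.
B: 2400 Ma lies in 2500–2300 Ma, so Siderian.
C: 535.6 Ma lies in 538.8–485.4 Ma, so Cambrian.
D: 1759 Ma lies in 1800–1600 Ma, so Statherian.
E: 1984 Ma lies in 2050–1800 Ma, so Orosirian.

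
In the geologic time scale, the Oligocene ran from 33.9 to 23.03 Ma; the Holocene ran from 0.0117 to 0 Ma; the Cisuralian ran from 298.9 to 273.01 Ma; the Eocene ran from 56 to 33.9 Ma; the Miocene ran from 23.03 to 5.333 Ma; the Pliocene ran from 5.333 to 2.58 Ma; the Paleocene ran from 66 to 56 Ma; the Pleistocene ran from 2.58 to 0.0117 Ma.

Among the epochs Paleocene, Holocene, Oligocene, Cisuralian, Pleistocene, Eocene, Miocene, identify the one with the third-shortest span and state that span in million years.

Start − end for each: Paleocene 66 − 56 = 10; Holocene 0.0117 − 0 = 0.0117; Oligocene 33.9 − 23.03 = 10.87; Cisuralian 298.9 − 273.01 = 25.89; Pleistocene 2.58 − 0.0117 = 2.5683; Eocene 56 − 33.9 = 22.1; Miocene 23.03 − 5.333 = 17.697.
Ranking these from shortest: Holocene < Pleistocene < Paleocene < Oligocene < Miocene < Eocene < Cisuralian.
Position 3 in that ranking is Paleocene, which lasted 10 Myr.

Paleocene, 10 million years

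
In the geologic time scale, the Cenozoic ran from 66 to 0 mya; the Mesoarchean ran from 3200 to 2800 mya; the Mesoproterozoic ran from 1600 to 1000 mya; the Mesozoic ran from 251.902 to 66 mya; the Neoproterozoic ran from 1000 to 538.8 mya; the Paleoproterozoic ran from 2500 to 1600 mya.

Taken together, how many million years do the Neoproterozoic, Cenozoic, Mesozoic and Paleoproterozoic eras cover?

1613.102 million years

Each duration: Neoproterozoic = 461.2; Cenozoic = 66; Mesozoic = 185.902; Paleoproterozoic = 900.
Sum: 461.2 + 66 + 185.902 + 900 = 1613.102 Myr.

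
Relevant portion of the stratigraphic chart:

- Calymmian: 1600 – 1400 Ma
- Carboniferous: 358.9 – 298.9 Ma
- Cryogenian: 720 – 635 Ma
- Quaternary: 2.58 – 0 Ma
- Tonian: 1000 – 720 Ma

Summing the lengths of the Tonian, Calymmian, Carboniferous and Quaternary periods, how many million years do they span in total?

542.58 million years

Each duration: Tonian = 280; Calymmian = 200; Carboniferous = 60; Quaternary = 2.58.
Sum: 280 + 200 + 60 + 2.58 = 542.58 Myr.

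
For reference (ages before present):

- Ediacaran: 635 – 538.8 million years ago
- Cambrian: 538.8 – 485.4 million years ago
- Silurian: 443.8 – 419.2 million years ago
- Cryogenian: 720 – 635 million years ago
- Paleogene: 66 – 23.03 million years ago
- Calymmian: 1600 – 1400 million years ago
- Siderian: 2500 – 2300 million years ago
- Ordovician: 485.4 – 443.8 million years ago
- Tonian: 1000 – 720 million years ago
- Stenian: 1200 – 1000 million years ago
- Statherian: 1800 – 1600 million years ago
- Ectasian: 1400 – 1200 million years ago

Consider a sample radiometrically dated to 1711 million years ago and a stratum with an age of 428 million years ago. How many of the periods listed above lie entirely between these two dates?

8

1711 Ma sits inside the Statherian (1800–1600) and 428 Ma inside the Silurian (443.8–419.2); neither of those is wholly between the two dates.
The listed periods lying completely between them are Calymmian, Ectasian, Stenian, Tonian, Cryogenian, Ediacaran, Cambrian, Ordovician — 8 in all.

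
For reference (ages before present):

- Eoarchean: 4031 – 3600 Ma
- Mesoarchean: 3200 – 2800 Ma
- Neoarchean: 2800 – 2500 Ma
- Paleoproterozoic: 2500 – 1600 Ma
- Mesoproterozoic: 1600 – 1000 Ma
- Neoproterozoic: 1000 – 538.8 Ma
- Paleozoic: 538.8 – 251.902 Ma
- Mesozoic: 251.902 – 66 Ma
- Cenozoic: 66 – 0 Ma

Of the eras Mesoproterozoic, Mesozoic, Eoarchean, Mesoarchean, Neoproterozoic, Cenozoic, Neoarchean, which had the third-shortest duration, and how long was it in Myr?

Neoarchean, 300 million years

Start − end for each: Mesoproterozoic 1600 − 1000 = 600; Mesozoic 251.902 − 66 = 185.902; Eoarchean 4031 − 3600 = 431; Mesoarchean 3200 − 2800 = 400; Neoproterozoic 1000 − 538.8 = 461.2; Cenozoic 66 − 0 = 66; Neoarchean 2800 − 2500 = 300.
Ranking these from shortest: Cenozoic < Mesozoic < Neoarchean < Mesoarchean < Eoarchean < Neoproterozoic < Mesoproterozoic.
Position 3 in that ranking is Neoarchean, which lasted 300 Myr.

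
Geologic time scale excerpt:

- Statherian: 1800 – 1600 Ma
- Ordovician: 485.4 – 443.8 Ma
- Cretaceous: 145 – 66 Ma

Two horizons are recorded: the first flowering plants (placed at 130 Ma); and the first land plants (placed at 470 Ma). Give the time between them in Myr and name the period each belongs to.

340 million years apart; the first in the Cretaceous, the second in the Ordovician

Elapsed time: 470 − 130 = 340 Myr.
130 Ma lies within 145–66 Ma: Cretaceous.
470 Ma lies within 485.4–443.8 Ma: Ordovician.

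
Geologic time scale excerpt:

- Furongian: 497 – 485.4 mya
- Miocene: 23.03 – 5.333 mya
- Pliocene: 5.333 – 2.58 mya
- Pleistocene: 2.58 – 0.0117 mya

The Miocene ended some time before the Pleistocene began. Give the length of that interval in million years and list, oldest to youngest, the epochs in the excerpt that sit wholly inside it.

The Miocene closes at 5.333 Ma and the Pleistocene opens at 2.58 Ma, so the interval is 5.333 − 2.58 = 2.753 Myr.
An epoch fits inside if it starts at or after 5.333 Ma and ends at or before 2.58 Ma; oldest first that gives Pliocene.

2.753 million years; Pliocene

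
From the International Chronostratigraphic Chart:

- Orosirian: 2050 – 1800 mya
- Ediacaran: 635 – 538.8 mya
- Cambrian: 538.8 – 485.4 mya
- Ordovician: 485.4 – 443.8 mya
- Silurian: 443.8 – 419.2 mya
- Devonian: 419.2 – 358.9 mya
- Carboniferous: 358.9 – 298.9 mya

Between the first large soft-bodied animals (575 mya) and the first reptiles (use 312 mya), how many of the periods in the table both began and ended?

575 Ma sits inside the Ediacaran (635–538.8) and 312 Ma inside the Carboniferous (358.9–298.9); neither of those is wholly between the two dates.
The listed periods lying completely between them are Cambrian, Ordovician, Silurian, Devonian — 4 in all.

4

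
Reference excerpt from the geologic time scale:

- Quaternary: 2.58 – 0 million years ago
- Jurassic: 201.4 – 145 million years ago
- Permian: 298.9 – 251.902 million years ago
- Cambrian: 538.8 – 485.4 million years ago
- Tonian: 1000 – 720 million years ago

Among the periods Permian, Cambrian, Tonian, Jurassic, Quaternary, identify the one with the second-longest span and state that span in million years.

Jurassic, 56.4 million years

Durations: Permian 46.998; Cambrian 53.4; Tonian 280; Jurassic 56.4; Quaternary 2.58 Myr.
Sorted longest-first: Tonian (280), Jurassic (56.4), Cambrian (53.4), Permian (46.998), Quaternary (2.58).
The second longest is Jurassic at 56.4 Myr.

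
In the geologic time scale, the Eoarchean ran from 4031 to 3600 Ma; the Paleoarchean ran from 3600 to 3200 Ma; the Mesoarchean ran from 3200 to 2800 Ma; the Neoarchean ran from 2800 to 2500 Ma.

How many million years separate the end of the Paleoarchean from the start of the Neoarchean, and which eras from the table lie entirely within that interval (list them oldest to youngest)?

The Paleoarchean closes at 3200 Ma and the Neoarchean opens at 2800 Ma, so the interval is 3200 − 2800 = 400 Myr.
An era fits inside if it starts at or after 3200 Ma and ends at or before 2800 Ma; oldest first that gives Mesoarchean.

400 million years; Mesoarchean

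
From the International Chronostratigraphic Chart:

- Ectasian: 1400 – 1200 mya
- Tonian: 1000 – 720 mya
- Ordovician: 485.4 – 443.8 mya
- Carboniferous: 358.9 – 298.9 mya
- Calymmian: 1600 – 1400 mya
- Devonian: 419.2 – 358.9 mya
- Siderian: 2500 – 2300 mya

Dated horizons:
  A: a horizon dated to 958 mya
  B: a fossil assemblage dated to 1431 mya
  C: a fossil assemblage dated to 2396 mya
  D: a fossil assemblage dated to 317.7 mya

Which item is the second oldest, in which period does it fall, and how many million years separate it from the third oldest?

B, in the Calymmian; 473 million years to A

Sorted oldest-first by Ma: C (2396), B (1431), A (958), D (317.7).
The second oldest is B at 1431 Ma, which lies in 1600–1400 Ma: the Calymmian.
The third oldest is A at 958 Ma; separation = |1431 − 958| = 473 Myr.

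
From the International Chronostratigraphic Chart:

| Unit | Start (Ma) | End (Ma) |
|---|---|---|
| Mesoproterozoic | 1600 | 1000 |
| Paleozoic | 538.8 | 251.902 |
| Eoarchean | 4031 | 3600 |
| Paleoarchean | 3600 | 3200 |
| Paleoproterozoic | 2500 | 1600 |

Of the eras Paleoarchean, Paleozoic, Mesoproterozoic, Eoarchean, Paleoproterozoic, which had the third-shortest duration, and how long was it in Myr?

Durations: Paleoarchean 400; Paleozoic 286.898; Mesoproterozoic 600; Eoarchean 431; Paleoproterozoic 900 Myr.
Sorted shortest-first: Paleozoic (286.898), Paleoarchean (400), Eoarchean (431), Mesoproterozoic (600), Paleoproterozoic (900).
The third shortest is Eoarchean at 431 Myr.

Eoarchean, 431 million years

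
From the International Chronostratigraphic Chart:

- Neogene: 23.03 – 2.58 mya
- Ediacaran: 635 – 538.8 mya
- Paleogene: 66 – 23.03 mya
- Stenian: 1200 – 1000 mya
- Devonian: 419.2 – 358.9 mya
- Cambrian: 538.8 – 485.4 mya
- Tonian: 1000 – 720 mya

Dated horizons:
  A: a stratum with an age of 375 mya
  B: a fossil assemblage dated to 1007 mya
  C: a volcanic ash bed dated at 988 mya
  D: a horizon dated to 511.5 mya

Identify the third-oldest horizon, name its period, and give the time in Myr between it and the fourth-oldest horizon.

D, in the Cambrian; 136.5 million years to A

Sorted oldest-first by Ma: B (1007), C (988), D (511.5), A (375).
The third oldest is D at 511.5 Ma, which lies in 538.8–485.4 Ma: the Cambrian.
The fourth oldest is A at 375 Ma; separation = |511.5 − 375| = 136.5 Myr.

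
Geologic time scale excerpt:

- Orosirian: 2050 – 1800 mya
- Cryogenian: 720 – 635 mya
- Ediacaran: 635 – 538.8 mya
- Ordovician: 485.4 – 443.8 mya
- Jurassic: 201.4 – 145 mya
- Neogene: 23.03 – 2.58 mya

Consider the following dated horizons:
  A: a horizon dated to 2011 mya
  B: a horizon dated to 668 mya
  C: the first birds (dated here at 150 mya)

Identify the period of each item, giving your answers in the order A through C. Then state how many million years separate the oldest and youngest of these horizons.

A — Orosirian; B — Cryogenian; C — Jurassic; span 1861 million years

A: 2011 Ma lies in 2050–1800 Ma, so Orosirian.
B: 668 Ma lies in 720–635 Ma, so Cryogenian.
C: 150 Ma lies in 201.4–145 Ma, so Jurassic.
Oldest = 2011 Ma, youngest = 150 Ma → span 1861 Myr.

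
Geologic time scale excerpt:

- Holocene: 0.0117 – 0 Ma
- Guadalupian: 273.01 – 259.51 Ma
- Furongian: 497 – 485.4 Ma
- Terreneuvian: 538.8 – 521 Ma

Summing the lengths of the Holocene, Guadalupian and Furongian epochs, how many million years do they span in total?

25.1117 million years

Each duration: Holocene = 0.0117; Guadalupian = 13.5; Furongian = 11.6.
Sum: 0.0117 + 13.5 + 11.6 = 25.1117 Myr.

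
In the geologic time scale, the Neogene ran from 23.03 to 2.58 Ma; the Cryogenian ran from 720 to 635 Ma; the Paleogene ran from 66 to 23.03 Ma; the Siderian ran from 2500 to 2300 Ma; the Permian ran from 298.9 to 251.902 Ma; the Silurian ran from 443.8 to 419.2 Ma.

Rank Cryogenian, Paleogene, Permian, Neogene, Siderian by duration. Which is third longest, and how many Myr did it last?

Start − end for each: Cryogenian 720 − 635 = 85; Paleogene 66 − 23.03 = 42.97; Permian 298.9 − 251.902 = 46.998; Neogene 23.03 − 2.58 = 20.45; Siderian 2500 − 2300 = 200.
Ranking these from longest: Siderian > Cryogenian > Permian > Paleogene > Neogene.
Position 3 in that ranking is Permian, which lasted 46.998 Myr.

Permian, 46.998 million years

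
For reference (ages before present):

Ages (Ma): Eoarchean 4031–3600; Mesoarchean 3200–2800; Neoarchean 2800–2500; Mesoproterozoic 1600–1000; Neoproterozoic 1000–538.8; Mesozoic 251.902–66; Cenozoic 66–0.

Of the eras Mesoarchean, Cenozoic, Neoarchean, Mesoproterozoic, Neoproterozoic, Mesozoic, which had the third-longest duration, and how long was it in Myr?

Durations: Mesoarchean 400; Cenozoic 66; Neoarchean 300; Mesoproterozoic 600; Neoproterozoic 461.2; Mesozoic 185.902 Myr.
Sorted longest-first: Mesoproterozoic (600), Neoproterozoic (461.2), Mesoarchean (400), Neoarchean (300), Mesozoic (185.902), Cenozoic (66).
The third longest is Mesoarchean at 400 Myr.

Mesoarchean, 400 million years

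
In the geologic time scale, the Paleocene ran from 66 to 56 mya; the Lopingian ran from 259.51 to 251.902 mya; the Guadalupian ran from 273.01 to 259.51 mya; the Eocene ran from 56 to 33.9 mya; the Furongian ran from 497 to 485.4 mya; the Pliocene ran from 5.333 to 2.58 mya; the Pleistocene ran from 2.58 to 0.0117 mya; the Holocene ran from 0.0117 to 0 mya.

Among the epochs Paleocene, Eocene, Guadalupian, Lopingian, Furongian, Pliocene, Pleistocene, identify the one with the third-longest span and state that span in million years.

Start − end for each: Paleocene 66 − 56 = 10; Eocene 56 − 33.9 = 22.1; Guadalupian 273.01 − 259.51 = 13.5; Lopingian 259.51 − 251.902 = 7.608; Furongian 497 − 485.4 = 11.6; Pliocene 5.333 − 2.58 = 2.753; Pleistocene 2.58 − 0.0117 = 2.5683.
Ranking these from longest: Eocene > Guadalupian > Furongian > Paleocene > Lopingian > Pliocene > Pleistocene.
Position 3 in that ranking is Furongian, which lasted 11.6 Myr.

Furongian, 11.6 million years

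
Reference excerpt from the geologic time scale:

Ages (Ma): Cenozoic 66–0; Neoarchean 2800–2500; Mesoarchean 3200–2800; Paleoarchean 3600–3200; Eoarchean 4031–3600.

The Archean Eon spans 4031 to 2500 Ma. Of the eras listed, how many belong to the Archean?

Eras inside 4031–2500 Ma: Eoarchean, Paleoarchean, Mesoarchean, Neoarchean — 4 in total.

4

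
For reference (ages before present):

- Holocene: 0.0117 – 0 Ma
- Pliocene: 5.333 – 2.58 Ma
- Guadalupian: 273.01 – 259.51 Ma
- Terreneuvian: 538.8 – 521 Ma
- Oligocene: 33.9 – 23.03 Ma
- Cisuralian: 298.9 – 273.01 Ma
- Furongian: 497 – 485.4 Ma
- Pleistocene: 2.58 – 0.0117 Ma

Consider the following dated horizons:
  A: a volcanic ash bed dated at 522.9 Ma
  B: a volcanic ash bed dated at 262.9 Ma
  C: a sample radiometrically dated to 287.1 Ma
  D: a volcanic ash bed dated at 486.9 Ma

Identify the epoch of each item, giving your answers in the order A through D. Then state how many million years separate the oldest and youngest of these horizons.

A — Terreneuvian; B — Guadalupian; C — Cisuralian; D — Furongian; span 260 million years

Match each age against the start–end ranges in the excerpt: A = 522.9 Ma → Terreneuvian (538.8–521); B = 262.9 Ma → Guadalupian (273.01–259.51); C = 287.1 Ma → Cisuralian (298.9–273.01); D = 486.9 Ma → Furongian (497–485.4).
The largest age is 522.9 Ma and the smallest is 262.9 Ma; their difference is 260 Myr.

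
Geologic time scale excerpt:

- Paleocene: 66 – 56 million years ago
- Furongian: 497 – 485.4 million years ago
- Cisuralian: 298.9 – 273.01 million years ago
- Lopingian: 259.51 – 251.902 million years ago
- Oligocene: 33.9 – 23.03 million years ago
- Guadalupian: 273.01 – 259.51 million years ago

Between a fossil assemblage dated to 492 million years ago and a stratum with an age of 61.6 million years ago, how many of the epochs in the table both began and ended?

3

The older date is 492 Ma and the younger is 61.6 Ma.
Epochs with start < 492 and end > 61.6 Ma: Cisuralian (298.9–273.01), Guadalupian (273.01–259.51), Lopingian (259.51–251.902).
That is 3 complete epochs.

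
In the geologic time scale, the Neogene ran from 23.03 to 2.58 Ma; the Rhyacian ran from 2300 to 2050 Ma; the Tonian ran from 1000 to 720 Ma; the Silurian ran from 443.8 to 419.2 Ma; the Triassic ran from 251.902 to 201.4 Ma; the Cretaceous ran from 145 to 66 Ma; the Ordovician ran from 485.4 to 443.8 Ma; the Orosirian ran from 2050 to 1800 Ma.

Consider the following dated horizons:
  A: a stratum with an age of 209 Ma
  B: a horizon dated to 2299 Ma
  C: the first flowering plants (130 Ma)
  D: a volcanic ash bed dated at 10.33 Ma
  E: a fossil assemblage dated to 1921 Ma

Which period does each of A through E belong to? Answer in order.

Match each age against the start–end ranges in the excerpt: A = 209 Ma → Triassic (251.902–201.4); B = 2299 Ma → Rhyacian (2300–2050); C = 130 Ma → Cretaceous (145–66); D = 10.33 Ma → Neogene (23.03–2.58); E = 1921 Ma → Orosirian (2050–1800).

A — Triassic; B — Rhyacian; C — Cretaceous; D — Neogene; E — Orosirian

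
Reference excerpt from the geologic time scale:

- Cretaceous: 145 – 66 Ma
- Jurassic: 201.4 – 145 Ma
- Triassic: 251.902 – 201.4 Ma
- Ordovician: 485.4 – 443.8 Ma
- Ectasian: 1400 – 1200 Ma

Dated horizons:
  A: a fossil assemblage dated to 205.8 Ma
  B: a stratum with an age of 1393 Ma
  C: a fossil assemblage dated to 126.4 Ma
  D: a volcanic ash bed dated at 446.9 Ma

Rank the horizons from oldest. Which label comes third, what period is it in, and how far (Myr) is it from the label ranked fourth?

Larger Ma means older, so oldest first: B 1393 > D 446.9 > A 205.8 > C 126.4.
Counting 3 along gives A (205.8 Ma); the excerpt puts that inside the Triassic, 251.902–201.4 Ma.
Next in line is C (126.4 Ma), and 205.8 − 126.4 = 79.4 Myr.

A, in the Triassic; 79.4 million years to C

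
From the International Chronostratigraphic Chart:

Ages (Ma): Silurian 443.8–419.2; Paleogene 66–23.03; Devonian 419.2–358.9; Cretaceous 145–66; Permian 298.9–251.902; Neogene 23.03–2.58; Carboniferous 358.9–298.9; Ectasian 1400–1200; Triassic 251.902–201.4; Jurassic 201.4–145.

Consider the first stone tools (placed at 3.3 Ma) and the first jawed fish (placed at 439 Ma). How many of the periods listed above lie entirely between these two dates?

7

439 Ma sits inside the Silurian (443.8–419.2) and 3.3 Ma inside the Neogene (23.03–2.58); neither of those is wholly between the two dates.
The listed periods lying completely between them are Devonian, Carboniferous, Permian, Triassic, Jurassic, Cretaceous, Paleogene — 7 in all.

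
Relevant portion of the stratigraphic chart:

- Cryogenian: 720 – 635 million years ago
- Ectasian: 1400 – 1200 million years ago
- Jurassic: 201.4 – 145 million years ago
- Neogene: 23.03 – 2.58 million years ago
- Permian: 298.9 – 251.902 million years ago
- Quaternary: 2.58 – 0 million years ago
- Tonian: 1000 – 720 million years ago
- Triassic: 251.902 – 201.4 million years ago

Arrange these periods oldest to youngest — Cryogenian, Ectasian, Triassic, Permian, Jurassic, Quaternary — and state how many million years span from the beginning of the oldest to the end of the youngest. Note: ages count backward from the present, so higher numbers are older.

From the excerpt: Cryogenian 720–635; Ectasian 1400–1200; Triassic 251.902–201.4; Permian 298.9–251.902; Jurassic 201.4–145; Quaternary 2.58–0 (Ma).
Larger Ma is earlier, so the oldest is Ectasian and the youngest is Quaternary; oldest to youngest: Ectasian, Cryogenian, Permian, Triassic, Jurassic, Quaternary.
Oldest start 1400 minus youngest end 0 gives 1400 Myr overall.

Ectasian, Cryogenian, Permian, Triassic, Jurassic, Quaternary; total span 1400 Myr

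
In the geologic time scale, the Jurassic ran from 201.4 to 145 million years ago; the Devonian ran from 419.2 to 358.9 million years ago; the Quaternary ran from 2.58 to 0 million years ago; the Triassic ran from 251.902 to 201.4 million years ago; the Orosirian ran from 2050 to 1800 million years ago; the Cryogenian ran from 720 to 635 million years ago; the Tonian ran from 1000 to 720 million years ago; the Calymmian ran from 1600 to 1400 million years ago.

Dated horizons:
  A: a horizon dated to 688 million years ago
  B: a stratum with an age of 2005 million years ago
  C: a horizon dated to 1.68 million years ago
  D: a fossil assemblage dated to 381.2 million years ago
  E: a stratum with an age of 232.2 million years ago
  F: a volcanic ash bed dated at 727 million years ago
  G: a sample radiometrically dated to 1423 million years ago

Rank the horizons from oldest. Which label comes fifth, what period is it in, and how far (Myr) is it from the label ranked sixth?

Sorted oldest-first by Ma: B (2005), G (1423), F (727), A (688), D (381.2), E (232.2), C (1.68).
The fifth oldest is D at 381.2 Ma, which lies in 419.2–358.9 Ma: the Devonian.
The sixth oldest is E at 232.2 Ma; separation = |381.2 − 232.2| = 149 Myr.

D, in the Devonian; 149 million years to E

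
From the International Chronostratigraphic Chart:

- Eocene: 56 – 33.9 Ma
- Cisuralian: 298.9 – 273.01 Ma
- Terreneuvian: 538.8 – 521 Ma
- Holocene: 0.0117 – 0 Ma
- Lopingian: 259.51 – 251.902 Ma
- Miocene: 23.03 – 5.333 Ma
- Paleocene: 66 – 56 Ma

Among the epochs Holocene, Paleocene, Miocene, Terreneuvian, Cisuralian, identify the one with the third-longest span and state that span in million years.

Durations: Holocene 0.0117; Paleocene 10; Miocene 17.697; Terreneuvian 17.8; Cisuralian 25.89 Myr.
Sorted longest-first: Cisuralian (25.89), Terreneuvian (17.8), Miocene (17.697), Paleocene (10), Holocene (0.0117).
The third longest is Miocene at 17.697 Myr.

Miocene, 17.697 million years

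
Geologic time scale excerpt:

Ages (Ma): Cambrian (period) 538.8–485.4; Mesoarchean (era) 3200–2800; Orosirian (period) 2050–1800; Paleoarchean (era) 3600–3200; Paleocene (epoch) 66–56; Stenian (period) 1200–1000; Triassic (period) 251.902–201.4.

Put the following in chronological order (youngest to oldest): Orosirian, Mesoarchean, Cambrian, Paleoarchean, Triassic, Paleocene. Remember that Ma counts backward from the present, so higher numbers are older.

Paleocene, Triassic, Cambrian, Orosirian, Mesoarchean, Paleoarchean

Sorting by start age (ascending Ma, since larger Ma = older): Paleocene start 66, Triassic start 251.902, Cambrian start 538.8, Orosirian start 2050, Mesoarchean start 3200, Paleoarchean start 3600.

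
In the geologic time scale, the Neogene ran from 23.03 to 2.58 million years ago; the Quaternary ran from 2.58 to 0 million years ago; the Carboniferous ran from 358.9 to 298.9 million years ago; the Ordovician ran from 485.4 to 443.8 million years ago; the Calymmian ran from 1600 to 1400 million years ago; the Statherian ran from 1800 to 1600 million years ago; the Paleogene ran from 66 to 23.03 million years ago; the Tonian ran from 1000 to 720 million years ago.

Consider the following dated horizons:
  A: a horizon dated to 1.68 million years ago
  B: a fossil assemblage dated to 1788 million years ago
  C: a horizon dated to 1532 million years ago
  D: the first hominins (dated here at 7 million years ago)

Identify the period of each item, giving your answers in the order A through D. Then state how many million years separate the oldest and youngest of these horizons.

Match each age against the start–end ranges in the excerpt: A = 1.68 Ma → Quaternary (2.58–0); B = 1788 Ma → Statherian (1800–1600); C = 1532 Ma → Calymmian (1600–1400); D = 7 Ma → Neogene (23.03–2.58).
The largest age is 1788 Ma and the smallest is 1.68 Ma; their difference is 1786.32 Myr.

A — Quaternary; B — Statherian; C — Calymmian; D — Neogene; span 1786.32 million years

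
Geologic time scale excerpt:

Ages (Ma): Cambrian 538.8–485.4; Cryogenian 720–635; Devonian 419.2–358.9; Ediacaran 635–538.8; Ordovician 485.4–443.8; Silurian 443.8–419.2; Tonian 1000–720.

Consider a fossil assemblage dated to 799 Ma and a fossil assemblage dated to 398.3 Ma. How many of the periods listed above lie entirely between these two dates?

799 Ma sits inside the Tonian (1000–720) and 398.3 Ma inside the Devonian (419.2–358.9); neither of those is wholly between the two dates.
The listed periods lying completely between them are Cryogenian, Ediacaran, Cambrian, Ordovician, Silurian — 5 in all.

5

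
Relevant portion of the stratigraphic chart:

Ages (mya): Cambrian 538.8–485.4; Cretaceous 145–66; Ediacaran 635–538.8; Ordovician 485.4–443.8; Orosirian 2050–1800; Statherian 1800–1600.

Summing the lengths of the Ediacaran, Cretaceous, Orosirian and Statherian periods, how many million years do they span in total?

Each duration: Ediacaran = 96.2; Cretaceous = 79; Orosirian = 250; Statherian = 200.
Sum: 96.2 + 79 + 250 + 200 = 625.2 Myr.

625.2 million years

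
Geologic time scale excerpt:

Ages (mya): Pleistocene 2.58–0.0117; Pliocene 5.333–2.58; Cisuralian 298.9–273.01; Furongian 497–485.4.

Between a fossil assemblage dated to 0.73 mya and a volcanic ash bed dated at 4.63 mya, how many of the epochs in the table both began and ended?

0

Checking each listed span, none has both start < 4.63 Ma and end > 0.73 Ma — every epoch straddles one of the two dates or lies outside them — so the count is 0.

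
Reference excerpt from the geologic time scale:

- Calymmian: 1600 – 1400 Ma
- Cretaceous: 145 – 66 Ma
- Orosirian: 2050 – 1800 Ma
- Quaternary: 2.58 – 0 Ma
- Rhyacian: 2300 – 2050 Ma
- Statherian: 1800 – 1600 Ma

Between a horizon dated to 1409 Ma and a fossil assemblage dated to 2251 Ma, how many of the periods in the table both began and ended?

The older date is 2251 Ma and the younger is 1409 Ma.
Periods with start < 2251 and end > 1409 Ma: Orosirian (2050–1800), Statherian (1800–1600).
That is 2 complete periods.

2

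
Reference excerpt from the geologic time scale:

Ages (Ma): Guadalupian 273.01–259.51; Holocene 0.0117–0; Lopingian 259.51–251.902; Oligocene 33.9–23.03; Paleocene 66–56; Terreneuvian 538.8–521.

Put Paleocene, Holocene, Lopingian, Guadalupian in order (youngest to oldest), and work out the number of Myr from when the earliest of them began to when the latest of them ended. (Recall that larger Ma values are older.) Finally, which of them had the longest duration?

Start ages (Ma): Guadalupian 273.01, Lopingian 259.51, Paleocene 66, Holocene 0.0117.
Ordered youngest to oldest: Holocene, Paleocene, Lopingian, Guadalupian.
Span = 273.01 − 0 = 273.01 Myr.
Durations: Paleocene 10, Holocene 0.0117, Lopingian 7.608, Guadalupian 13.5 → longest is Guadalupian (13.5 Myr).

Holocene → Paleocene → Lopingian → Guadalupian; total span 273.01 Myr; longest is Guadalupian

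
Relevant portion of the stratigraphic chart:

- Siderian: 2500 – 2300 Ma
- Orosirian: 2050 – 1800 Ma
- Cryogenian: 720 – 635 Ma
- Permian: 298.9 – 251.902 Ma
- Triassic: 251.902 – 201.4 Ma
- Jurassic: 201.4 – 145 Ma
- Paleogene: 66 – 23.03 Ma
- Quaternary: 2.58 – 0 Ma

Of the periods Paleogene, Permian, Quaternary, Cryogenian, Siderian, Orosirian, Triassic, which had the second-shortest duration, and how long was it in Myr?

Paleogene, 42.97 million years

Start − end for each: Paleogene 66 − 23.03 = 42.97; Permian 298.9 − 251.902 = 46.998; Quaternary 2.58 − 0 = 2.58; Cryogenian 720 − 635 = 85; Siderian 2500 − 2300 = 200; Orosirian 2050 − 1800 = 250; Triassic 251.902 − 201.4 = 50.502.
Ranking these from shortest: Quaternary < Paleogene < Permian < Triassic < Cryogenian < Siderian < Orosirian.
Position 2 in that ranking is Paleogene, which lasted 42.97 Myr.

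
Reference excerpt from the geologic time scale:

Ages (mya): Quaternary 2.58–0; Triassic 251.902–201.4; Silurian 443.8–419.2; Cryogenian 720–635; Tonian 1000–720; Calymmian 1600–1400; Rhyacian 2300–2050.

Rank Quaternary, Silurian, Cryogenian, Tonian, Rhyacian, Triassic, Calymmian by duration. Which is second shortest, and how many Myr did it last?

Start − end for each: Quaternary 2.58 − 0 = 2.58; Silurian 443.8 − 419.2 = 24.6; Cryogenian 720 − 635 = 85; Tonian 1000 − 720 = 280; Rhyacian 2300 − 2050 = 250; Triassic 251.902 − 201.4 = 50.502; Calymmian 1600 − 1400 = 200.
Ranking these from shortest: Quaternary < Silurian < Triassic < Cryogenian < Calymmian < Rhyacian < Tonian.
Position 2 in that ranking is Silurian, which lasted 24.6 Myr.

Silurian, 24.6 million years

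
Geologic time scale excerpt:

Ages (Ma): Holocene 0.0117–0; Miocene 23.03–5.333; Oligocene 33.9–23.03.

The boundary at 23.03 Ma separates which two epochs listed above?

Oligocene and Miocene

The Oligocene ends at 23.03 Ma and the Miocene begins at 23.03 Ma, so they share that boundary.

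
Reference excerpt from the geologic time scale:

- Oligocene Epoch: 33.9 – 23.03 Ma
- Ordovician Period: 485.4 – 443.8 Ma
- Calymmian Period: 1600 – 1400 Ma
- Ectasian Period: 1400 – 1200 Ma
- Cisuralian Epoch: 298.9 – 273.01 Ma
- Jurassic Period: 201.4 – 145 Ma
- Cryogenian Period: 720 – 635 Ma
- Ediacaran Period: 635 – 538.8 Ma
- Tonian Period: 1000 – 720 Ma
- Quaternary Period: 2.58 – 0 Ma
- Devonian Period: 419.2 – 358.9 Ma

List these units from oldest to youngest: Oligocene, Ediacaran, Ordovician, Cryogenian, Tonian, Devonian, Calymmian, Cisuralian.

Sorting by start age (descending Ma, since larger Ma = older): Calymmian start 1600, Tonian start 1000, Cryogenian start 720, Ediacaran start 635, Ordovician start 485.4, Devonian start 419.2, Cisuralian start 298.9, Oligocene start 33.9.

Calymmian → Tonian → Cryogenian → Ediacaran → Ordovician → Devonian → Cisuralian → Oligocene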